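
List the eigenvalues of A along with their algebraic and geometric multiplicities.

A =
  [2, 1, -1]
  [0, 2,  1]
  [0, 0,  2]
λ = 2: alg = 3, geom = 1

Step 1 — factor the characteristic polynomial to read off the algebraic multiplicities:
  χ_A(x) = (x - 2)^3

Step 2 — compute geometric multiplicities via the rank-nullity identity g(λ) = n − rank(A − λI):
  rank(A − (2)·I) = 2, so dim ker(A − (2)·I) = n − 2 = 1

Summary:
  λ = 2: algebraic multiplicity = 3, geometric multiplicity = 1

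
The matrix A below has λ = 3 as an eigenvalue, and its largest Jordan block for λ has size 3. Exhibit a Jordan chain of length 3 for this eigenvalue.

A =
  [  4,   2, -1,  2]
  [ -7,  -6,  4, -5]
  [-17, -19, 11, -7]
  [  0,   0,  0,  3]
A Jordan chain for λ = 3 of length 3:
v_1 = (4, -12, -20, 0)ᵀ
v_2 = (1, -7, -17, 0)ᵀ
v_3 = (1, 0, 0, 0)ᵀ

Let N = A − (3)·I. We want v_3 with N^3 v_3 = 0 but N^2 v_3 ≠ 0; then v_{j-1} := N · v_j for j = 3, …, 2.

Pick v_3 = (1, 0, 0, 0)ᵀ.
Then v_2 = N · v_3 = (1, -7, -17, 0)ᵀ.
Then v_1 = N · v_2 = (4, -12, -20, 0)ᵀ.

Sanity check: (A − (3)·I) v_1 = (0, 0, 0, 0)ᵀ = 0. ✓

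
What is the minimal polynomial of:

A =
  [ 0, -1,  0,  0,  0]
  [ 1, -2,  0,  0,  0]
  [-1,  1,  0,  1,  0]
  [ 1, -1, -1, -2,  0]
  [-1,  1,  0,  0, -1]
x^2 + 2*x + 1

The characteristic polynomial is χ_A(x) = (x + 1)^5, so the eigenvalues are known. The minimal polynomial is
  m_A(x) = Π_λ (x − λ)^{k_λ}
where k_λ is the size of the *largest* Jordan block for λ (equivalently, the smallest k with (A − λI)^k v = 0 for every generalised eigenvector v of λ).

  λ = -1: largest Jordan block has size 2, contributing (x + 1)^2

So m_A(x) = (x + 1)^2 = x^2 + 2*x + 1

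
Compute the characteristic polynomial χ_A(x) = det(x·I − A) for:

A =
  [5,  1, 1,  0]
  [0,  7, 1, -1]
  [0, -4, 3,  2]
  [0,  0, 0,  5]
x^4 - 20*x^3 + 150*x^2 - 500*x + 625

Expanding det(x·I − A) (e.g. by cofactor expansion or by noting that A is similar to its Jordan form J, which has the same characteristic polynomial as A) gives
  χ_A(x) = x^4 - 20*x^3 + 150*x^2 - 500*x + 625
which factors as (x - 5)^4. The eigenvalues (with algebraic multiplicities) are λ = 5 with multiplicity 4.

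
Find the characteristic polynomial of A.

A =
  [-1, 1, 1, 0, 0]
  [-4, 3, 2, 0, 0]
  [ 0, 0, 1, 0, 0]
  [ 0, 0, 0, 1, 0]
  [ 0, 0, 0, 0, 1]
x^5 - 5*x^4 + 10*x^3 - 10*x^2 + 5*x - 1

Expanding det(x·I − A) (e.g. by cofactor expansion or by noting that A is similar to its Jordan form J, which has the same characteristic polynomial as A) gives
  χ_A(x) = x^5 - 5*x^4 + 10*x^3 - 10*x^2 + 5*x - 1
which factors as (x - 1)^5. The eigenvalues (with algebraic multiplicities) are λ = 1 with multiplicity 5.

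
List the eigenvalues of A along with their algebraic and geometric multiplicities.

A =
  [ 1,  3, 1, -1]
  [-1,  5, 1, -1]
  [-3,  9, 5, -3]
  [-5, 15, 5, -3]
λ = 2: alg = 4, geom = 3

Step 1 — factor the characteristic polynomial to read off the algebraic multiplicities:
  χ_A(x) = (x - 2)^4

Step 2 — compute geometric multiplicities via the rank-nullity identity g(λ) = n − rank(A − λI):
  rank(A − (2)·I) = 1, so dim ker(A − (2)·I) = n − 1 = 3

Summary:
  λ = 2: algebraic multiplicity = 4, geometric multiplicity = 3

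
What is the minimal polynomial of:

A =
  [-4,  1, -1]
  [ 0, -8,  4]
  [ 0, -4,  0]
x^2 + 8*x + 16

The characteristic polynomial is χ_A(x) = (x + 4)^3, so the eigenvalues are known. The minimal polynomial is
  m_A(x) = Π_λ (x − λ)^{k_λ}
where k_λ is the size of the *largest* Jordan block for λ (equivalently, the smallest k with (A − λI)^k v = 0 for every generalised eigenvector v of λ).

  λ = -4: largest Jordan block has size 2, contributing (x + 4)^2

So m_A(x) = (x + 4)^2 = x^2 + 8*x + 16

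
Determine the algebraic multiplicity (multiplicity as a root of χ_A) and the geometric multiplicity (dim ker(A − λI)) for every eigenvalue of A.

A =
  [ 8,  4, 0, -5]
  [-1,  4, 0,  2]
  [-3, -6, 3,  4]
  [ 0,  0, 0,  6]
λ = 3: alg = 1, geom = 1; λ = 6: alg = 3, geom = 1

Step 1 — factor the characteristic polynomial to read off the algebraic multiplicities:
  χ_A(x) = (x - 6)^3*(x - 3)

Step 2 — compute geometric multiplicities via the rank-nullity identity g(λ) = n − rank(A − λI):
  rank(A − (3)·I) = 3, so dim ker(A − (3)·I) = n − 3 = 1
  rank(A − (6)·I) = 3, so dim ker(A − (6)·I) = n − 3 = 1

Summary:
  λ = 3: algebraic multiplicity = 1, geometric multiplicity = 1
  λ = 6: algebraic multiplicity = 3, geometric multiplicity = 1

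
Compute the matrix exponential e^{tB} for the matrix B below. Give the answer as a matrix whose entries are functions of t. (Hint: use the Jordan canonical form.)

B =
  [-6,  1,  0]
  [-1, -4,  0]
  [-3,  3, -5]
e^{tB} =
  [-t*exp(-5*t) + exp(-5*t), t*exp(-5*t), 0]
  [-t*exp(-5*t), t*exp(-5*t) + exp(-5*t), 0]
  [-3*t*exp(-5*t), 3*t*exp(-5*t), exp(-5*t)]

Strategy: write B = P · J · P⁻¹ where J is a Jordan canonical form, so e^{tB} = P · e^{tJ} · P⁻¹, and e^{tJ} can be computed block-by-block.

B has Jordan form
J =
  [-5,  1,  0]
  [ 0, -5,  0]
  [ 0,  0, -5]
(up to reordering of blocks).

Per-block formulas:
  For a 1×1 block at λ = -5: exp(t · [-5]) = [e^(-5t)].
  For a 2×2 Jordan block J_2(-5): exp(t · J_2(-5)) = e^(-5t)·(I + t·N), where N is the 2×2 nilpotent shift.

After assembling e^{tJ} and conjugating by P, we get:

e^{tB} =
  [-t*exp(-5*t) + exp(-5*t), t*exp(-5*t), 0]
  [-t*exp(-5*t), t*exp(-5*t) + exp(-5*t), 0]
  [-3*t*exp(-5*t), 3*t*exp(-5*t), exp(-5*t)]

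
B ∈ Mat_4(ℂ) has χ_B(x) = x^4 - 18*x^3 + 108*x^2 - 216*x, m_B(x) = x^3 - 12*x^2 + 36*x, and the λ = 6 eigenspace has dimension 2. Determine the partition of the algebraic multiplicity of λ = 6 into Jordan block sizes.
Block sizes for λ = 6: [2, 1]

Step 1 — from the characteristic polynomial, algebraic multiplicity of λ = 6 is 3. From dim ker(B − (6)·I) = 2, there are exactly 2 Jordan blocks for λ = 6.
Step 2 — from the minimal polynomial, the factor (x − 6)^2 tells us the largest block for λ = 6 has size 2.
Step 3 — with total size 3, 2 blocks, and largest block 2, the block sizes (in nonincreasing order) are [2, 1].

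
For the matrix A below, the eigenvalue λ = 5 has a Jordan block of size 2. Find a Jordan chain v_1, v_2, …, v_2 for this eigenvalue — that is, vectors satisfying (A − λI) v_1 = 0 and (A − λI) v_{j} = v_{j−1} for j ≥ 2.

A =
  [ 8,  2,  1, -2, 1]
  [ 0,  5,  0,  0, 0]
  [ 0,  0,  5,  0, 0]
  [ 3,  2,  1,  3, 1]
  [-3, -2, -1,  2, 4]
A Jordan chain for λ = 5 of length 2:
v_1 = (3, 0, 0, 3, -3)ᵀ
v_2 = (1, 0, 0, 0, 0)ᵀ

Let N = A − (5)·I. We want v_2 with N^2 v_2 = 0 but N^1 v_2 ≠ 0; then v_{j-1} := N · v_j for j = 2, …, 2.

Pick v_2 = (1, 0, 0, 0, 0)ᵀ.
Then v_1 = N · v_2 = (3, 0, 0, 3, -3)ᵀ.

Sanity check: (A − (5)·I) v_1 = (0, 0, 0, 0, 0)ᵀ = 0. ✓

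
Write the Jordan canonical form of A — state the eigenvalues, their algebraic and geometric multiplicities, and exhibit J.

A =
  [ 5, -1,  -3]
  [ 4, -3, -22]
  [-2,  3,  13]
J_3(5)

The characteristic polynomial is
  det(x·I − A) = x^3 - 15*x^2 + 75*x - 125 = (x - 5)^3

Eigenvalues and multiplicities (the geometric multiplicity of λ is n − rank(A − λI), which equals the number of Jordan blocks for λ):
  λ = 5: algebraic multiplicity = 3, geometric multiplicity = 1

Determining the block sizes for each eigenvalue:
  λ = 5: one block (gm = 1), so the single block has size am = 3 → block sizes [3]

Assembling the blocks gives a Jordan form
J =
  [5, 1, 0]
  [0, 5, 1]
  [0, 0, 5]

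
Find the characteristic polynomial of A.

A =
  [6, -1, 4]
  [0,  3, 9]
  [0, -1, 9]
x^3 - 18*x^2 + 108*x - 216

Expanding det(x·I − A) (e.g. by cofactor expansion or by noting that A is similar to its Jordan form J, which has the same characteristic polynomial as A) gives
  χ_A(x) = x^3 - 18*x^2 + 108*x - 216
which factors as (x - 6)^3. The eigenvalues (with algebraic multiplicities) are λ = 6 with multiplicity 3.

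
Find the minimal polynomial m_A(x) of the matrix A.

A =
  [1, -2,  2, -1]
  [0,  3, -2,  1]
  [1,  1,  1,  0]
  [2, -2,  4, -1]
x^2 - 2*x + 1

The characteristic polynomial is χ_A(x) = (x - 1)^4, so the eigenvalues are known. The minimal polynomial is
  m_A(x) = Π_λ (x − λ)^{k_λ}
where k_λ is the size of the *largest* Jordan block for λ (equivalently, the smallest k with (A − λI)^k v = 0 for every generalised eigenvector v of λ).

  λ = 1: largest Jordan block has size 2, contributing (x − 1)^2

So m_A(x) = (x - 1)^2 = x^2 - 2*x + 1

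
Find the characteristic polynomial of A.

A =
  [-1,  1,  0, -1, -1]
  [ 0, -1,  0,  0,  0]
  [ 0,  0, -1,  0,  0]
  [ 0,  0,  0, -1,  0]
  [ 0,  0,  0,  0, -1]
x^5 + 5*x^4 + 10*x^3 + 10*x^2 + 5*x + 1

Expanding det(x·I − A) (e.g. by cofactor expansion or by noting that A is similar to its Jordan form J, which has the same characteristic polynomial as A) gives
  χ_A(x) = x^5 + 5*x^4 + 10*x^3 + 10*x^2 + 5*x + 1
which factors as (x + 1)^5. The eigenvalues (with algebraic multiplicities) are λ = -1 with multiplicity 5.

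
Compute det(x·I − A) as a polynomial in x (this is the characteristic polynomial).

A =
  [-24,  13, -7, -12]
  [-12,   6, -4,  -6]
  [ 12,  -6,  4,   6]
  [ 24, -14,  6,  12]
x^4 + 2*x^3

Expanding det(x·I − A) (e.g. by cofactor expansion or by noting that A is similar to its Jordan form J, which has the same characteristic polynomial as A) gives
  χ_A(x) = x^4 + 2*x^3
which factors as x^3*(x + 2). The eigenvalues (with algebraic multiplicities) are λ = -2 with multiplicity 1, λ = 0 with multiplicity 3.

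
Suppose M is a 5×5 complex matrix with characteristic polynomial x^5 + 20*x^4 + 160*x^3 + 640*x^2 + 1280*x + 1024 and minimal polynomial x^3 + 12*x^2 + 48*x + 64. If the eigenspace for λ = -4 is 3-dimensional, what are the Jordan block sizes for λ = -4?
Block sizes for λ = -4: [3, 1, 1]

Step 1 — from the characteristic polynomial, algebraic multiplicity of λ = -4 is 5. From dim ker(M − (-4)·I) = 3, there are exactly 3 Jordan blocks for λ = -4.
Step 2 — from the minimal polynomial, the factor (x + 4)^3 tells us the largest block for λ = -4 has size 3.
Step 3 — with total size 5, 3 blocks, and largest block 3, the block sizes (in nonincreasing order) are [3, 1, 1].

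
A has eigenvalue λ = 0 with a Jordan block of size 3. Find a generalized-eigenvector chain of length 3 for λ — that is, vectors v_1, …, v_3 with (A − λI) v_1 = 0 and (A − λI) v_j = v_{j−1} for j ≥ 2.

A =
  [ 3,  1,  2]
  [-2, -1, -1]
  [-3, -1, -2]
A Jordan chain for λ = 0 of length 3:
v_1 = (1, -1, -1)ᵀ
v_2 = (3, -2, -3)ᵀ
v_3 = (1, 0, 0)ᵀ

Let N = A − (0)·I. We want v_3 with N^3 v_3 = 0 but N^2 v_3 ≠ 0; then v_{j-1} := N · v_j for j = 3, …, 2.

Pick v_3 = (1, 0, 0)ᵀ.
Then v_2 = N · v_3 = (3, -2, -3)ᵀ.
Then v_1 = N · v_2 = (1, -1, -1)ᵀ.

Sanity check: (A − (0)·I) v_1 = (0, 0, 0)ᵀ = 0. ✓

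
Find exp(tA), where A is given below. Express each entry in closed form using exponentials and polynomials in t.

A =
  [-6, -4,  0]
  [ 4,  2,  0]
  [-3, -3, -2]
e^{tA} =
  [-4*t*exp(-2*t) + exp(-2*t), -4*t*exp(-2*t), 0]
  [4*t*exp(-2*t), 4*t*exp(-2*t) + exp(-2*t), 0]
  [-3*t*exp(-2*t), -3*t*exp(-2*t), exp(-2*t)]

Strategy: write A = P · J · P⁻¹ where J is a Jordan canonical form, so e^{tA} = P · e^{tJ} · P⁻¹, and e^{tJ} can be computed block-by-block.

A has Jordan form
J =
  [-2,  1,  0]
  [ 0, -2,  0]
  [ 0,  0, -2]
(up to reordering of blocks).

Per-block formulas:
  For a 2×2 Jordan block J_2(-2): exp(t · J_2(-2)) = e^(-2t)·(I + t·N), where N is the 2×2 nilpotent shift.
  For a 1×1 block at λ = -2: exp(t · [-2]) = [e^(-2t)].

After assembling e^{tJ} and conjugating by P, we get:

e^{tA} =
  [-4*t*exp(-2*t) + exp(-2*t), -4*t*exp(-2*t), 0]
  [4*t*exp(-2*t), 4*t*exp(-2*t) + exp(-2*t), 0]
  [-3*t*exp(-2*t), -3*t*exp(-2*t), exp(-2*t)]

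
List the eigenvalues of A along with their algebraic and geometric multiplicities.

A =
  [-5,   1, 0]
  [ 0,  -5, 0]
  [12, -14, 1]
λ = -5: alg = 2, geom = 1; λ = 1: alg = 1, geom = 1

Step 1 — factor the characteristic polynomial to read off the algebraic multiplicities:
  χ_A(x) = (x - 1)*(x + 5)^2

Step 2 — compute geometric multiplicities via the rank-nullity identity g(λ) = n − rank(A − λI):
  rank(A − (-5)·I) = 2, so dim ker(A − (-5)·I) = n − 2 = 1
  rank(A − (1)·I) = 2, so dim ker(A − (1)·I) = n − 2 = 1

Summary:
  λ = -5: algebraic multiplicity = 2, geometric multiplicity = 1
  λ = 1: algebraic multiplicity = 1, geometric multiplicity = 1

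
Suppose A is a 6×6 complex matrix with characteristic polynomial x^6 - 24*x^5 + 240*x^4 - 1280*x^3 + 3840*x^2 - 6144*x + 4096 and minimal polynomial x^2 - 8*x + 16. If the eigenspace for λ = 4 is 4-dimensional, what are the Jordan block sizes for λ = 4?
Block sizes for λ = 4: [2, 2, 1, 1]

Step 1 — from the characteristic polynomial, algebraic multiplicity of λ = 4 is 6. From dim ker(A − (4)·I) = 4, there are exactly 4 Jordan blocks for λ = 4.
Step 2 — from the minimal polynomial, the factor (x − 4)^2 tells us the largest block for λ = 4 has size 2.
Step 3 — with total size 6, 4 blocks, and largest block 2, the block sizes (in nonincreasing order) are [2, 2, 1, 1].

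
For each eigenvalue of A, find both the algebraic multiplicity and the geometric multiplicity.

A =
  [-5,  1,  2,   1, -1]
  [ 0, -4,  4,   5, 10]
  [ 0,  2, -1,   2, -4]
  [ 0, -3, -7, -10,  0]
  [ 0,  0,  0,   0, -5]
λ = -5: alg = 5, geom = 2

Step 1 — factor the characteristic polynomial to read off the algebraic multiplicities:
  χ_A(x) = (x + 5)^5

Step 2 — compute geometric multiplicities via the rank-nullity identity g(λ) = n − rank(A − λI):
  rank(A − (-5)·I) = 3, so dim ker(A − (-5)·I) = n − 3 = 2

Summary:
  λ = -5: algebraic multiplicity = 5, geometric multiplicity = 2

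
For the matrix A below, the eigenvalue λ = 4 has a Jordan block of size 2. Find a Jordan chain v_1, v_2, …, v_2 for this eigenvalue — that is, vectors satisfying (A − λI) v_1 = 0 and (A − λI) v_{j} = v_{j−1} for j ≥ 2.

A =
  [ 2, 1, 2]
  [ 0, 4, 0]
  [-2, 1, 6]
A Jordan chain for λ = 4 of length 2:
v_1 = (-2, 0, -2)ᵀ
v_2 = (1, 0, 0)ᵀ

Let N = A − (4)·I. We want v_2 with N^2 v_2 = 0 but N^1 v_2 ≠ 0; then v_{j-1} := N · v_j for j = 2, …, 2.

Pick v_2 = (1, 0, 0)ᵀ.
Then v_1 = N · v_2 = (-2, 0, -2)ᵀ.

Sanity check: (A − (4)·I) v_1 = (0, 0, 0)ᵀ = 0. ✓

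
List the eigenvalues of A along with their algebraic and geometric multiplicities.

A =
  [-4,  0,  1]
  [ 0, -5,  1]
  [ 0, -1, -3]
λ = -4: alg = 3, geom = 1

Step 1 — factor the characteristic polynomial to read off the algebraic multiplicities:
  χ_A(x) = (x + 4)^3

Step 2 — compute geometric multiplicities via the rank-nullity identity g(λ) = n − rank(A − λI):
  rank(A − (-4)·I) = 2, so dim ker(A − (-4)·I) = n − 2 = 1

Summary:
  λ = -4: algebraic multiplicity = 3, geometric multiplicity = 1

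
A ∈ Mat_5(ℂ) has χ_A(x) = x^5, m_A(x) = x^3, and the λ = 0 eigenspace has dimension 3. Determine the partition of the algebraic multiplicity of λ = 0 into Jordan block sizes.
Block sizes for λ = 0: [3, 1, 1]

Step 1 — from the characteristic polynomial, algebraic multiplicity of λ = 0 is 5. From dim ker(A − (0)·I) = 3, there are exactly 3 Jordan blocks for λ = 0.
Step 2 — from the minimal polynomial, the factor (x − 0)^3 tells us the largest block for λ = 0 has size 3.
Step 3 — with total size 5, 3 blocks, and largest block 3, the block sizes (in nonincreasing order) are [3, 1, 1].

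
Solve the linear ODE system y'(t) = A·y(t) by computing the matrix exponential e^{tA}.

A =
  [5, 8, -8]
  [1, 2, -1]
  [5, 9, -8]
e^{tA} =
  [2*exp(t) - exp(-3*t), 2*exp(t) - 2*exp(-3*t), -2*exp(t) + 2*exp(-3*t)]
  [t*exp(t), t*exp(t) + exp(t), -t*exp(t)]
  [t*exp(t) + exp(t) - exp(-3*t), t*exp(t) + 2*exp(t) - 2*exp(-3*t), -t*exp(t) - exp(t) + 2*exp(-3*t)]

Strategy: write A = P · J · P⁻¹ where J is a Jordan canonical form, so e^{tA} = P · e^{tJ} · P⁻¹, and e^{tJ} can be computed block-by-block.

A has Jordan form
J =
  [-3, 0, 0]
  [ 0, 1, 1]
  [ 0, 0, 1]
(up to reordering of blocks).

Per-block formulas:
  For a 2×2 Jordan block J_2(1): exp(t · J_2(1)) = e^(1t)·(I + t·N), where N is the 2×2 nilpotent shift.
  For a 1×1 block at λ = -3: exp(t · [-3]) = [e^(-3t)].

After assembling e^{tJ} and conjugating by P, we get:

e^{tA} =
  [2*exp(t) - exp(-3*t), 2*exp(t) - 2*exp(-3*t), -2*exp(t) + 2*exp(-3*t)]
  [t*exp(t), t*exp(t) + exp(t), -t*exp(t)]
  [t*exp(t) + exp(t) - exp(-3*t), t*exp(t) + 2*exp(t) - 2*exp(-3*t), -t*exp(t) - exp(t) + 2*exp(-3*t)]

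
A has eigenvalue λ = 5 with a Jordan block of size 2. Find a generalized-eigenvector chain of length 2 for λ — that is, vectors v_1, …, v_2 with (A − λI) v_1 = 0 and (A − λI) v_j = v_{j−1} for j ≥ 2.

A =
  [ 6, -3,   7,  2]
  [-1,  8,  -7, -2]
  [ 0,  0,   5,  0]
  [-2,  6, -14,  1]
A Jordan chain for λ = 5 of length 2:
v_1 = (1, -1, 0, -2)ᵀ
v_2 = (1, 0, 0, 0)ᵀ

Let N = A − (5)·I. We want v_2 with N^2 v_2 = 0 but N^1 v_2 ≠ 0; then v_{j-1} := N · v_j for j = 2, …, 2.

Pick v_2 = (1, 0, 0, 0)ᵀ.
Then v_1 = N · v_2 = (1, -1, 0, -2)ᵀ.

Sanity check: (A − (5)·I) v_1 = (0, 0, 0, 0)ᵀ = 0. ✓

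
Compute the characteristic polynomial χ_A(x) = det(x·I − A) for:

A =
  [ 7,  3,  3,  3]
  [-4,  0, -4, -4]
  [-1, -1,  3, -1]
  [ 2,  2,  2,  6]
x^4 - 16*x^3 + 96*x^2 - 256*x + 256

Expanding det(x·I − A) (e.g. by cofactor expansion or by noting that A is similar to its Jordan form J, which has the same characteristic polynomial as A) gives
  χ_A(x) = x^4 - 16*x^3 + 96*x^2 - 256*x + 256
which factors as (x - 4)^4. The eigenvalues (with algebraic multiplicities) are λ = 4 with multiplicity 4.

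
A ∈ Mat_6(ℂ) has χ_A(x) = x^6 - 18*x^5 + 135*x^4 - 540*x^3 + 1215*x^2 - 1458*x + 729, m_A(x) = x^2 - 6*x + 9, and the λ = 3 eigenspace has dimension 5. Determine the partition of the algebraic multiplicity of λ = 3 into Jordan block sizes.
Block sizes for λ = 3: [2, 1, 1, 1, 1]

Step 1 — from the characteristic polynomial, algebraic multiplicity of λ = 3 is 6. From dim ker(A − (3)·I) = 5, there are exactly 5 Jordan blocks for λ = 3.
Step 2 — from the minimal polynomial, the factor (x − 3)^2 tells us the largest block for λ = 3 has size 2.
Step 3 — with total size 6, 5 blocks, and largest block 2, the block sizes (in nonincreasing order) are [2, 1, 1, 1, 1].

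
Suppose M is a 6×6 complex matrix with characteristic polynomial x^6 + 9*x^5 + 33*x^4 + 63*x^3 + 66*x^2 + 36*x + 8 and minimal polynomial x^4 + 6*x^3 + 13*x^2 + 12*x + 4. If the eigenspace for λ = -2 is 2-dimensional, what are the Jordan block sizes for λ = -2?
Block sizes for λ = -2: [2, 1]

Step 1 — from the characteristic polynomial, algebraic multiplicity of λ = -2 is 3. From dim ker(M − (-2)·I) = 2, there are exactly 2 Jordan blocks for λ = -2.
Step 2 — from the minimal polynomial, the factor (x + 2)^2 tells us the largest block for λ = -2 has size 2.
Step 3 — with total size 3, 2 blocks, and largest block 2, the block sizes (in nonincreasing order) are [2, 1].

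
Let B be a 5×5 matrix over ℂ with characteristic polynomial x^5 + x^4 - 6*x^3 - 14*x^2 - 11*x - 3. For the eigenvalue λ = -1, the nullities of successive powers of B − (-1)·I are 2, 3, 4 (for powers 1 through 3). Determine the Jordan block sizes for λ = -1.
Block sizes for λ = -1: [3, 1]

From the dimensions of kernels of powers, the number of Jordan blocks of size at least j is d_j − d_{j−1} where d_j = dim ker(N^j) (with d_0 = 0). Computing the differences gives [2, 1, 1].
The number of blocks of size exactly k is (#blocks of size ≥ k) − (#blocks of size ≥ k + 1), so the partition is: 1 block(s) of size 1, 1 block(s) of size 3.
In nonincreasing order the block sizes are [3, 1].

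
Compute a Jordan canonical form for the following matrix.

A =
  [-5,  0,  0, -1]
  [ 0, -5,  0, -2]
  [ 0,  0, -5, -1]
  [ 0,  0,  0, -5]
J_2(-5) ⊕ J_1(-5) ⊕ J_1(-5)

The characteristic polynomial is
  det(x·I − A) = x^4 + 20*x^3 + 150*x^2 + 500*x + 625 = (x + 5)^4

Eigenvalues and multiplicities (the geometric multiplicity of λ is n − rank(A − λI), which equals the number of Jordan blocks for λ):
  λ = -5: algebraic multiplicity = 4, geometric multiplicity = 3

Determining the block sizes for each eigenvalue:
  λ = -5: 3 blocks summing to 4 forces exactly one block of size 2 and the rest size 1 → block sizes [2, 1, 1]

Assembling the blocks gives a Jordan form
J =
  [-5,  1,  0,  0]
  [ 0, -5,  0,  0]
  [ 0,  0, -5,  0]
  [ 0,  0,  0, -5]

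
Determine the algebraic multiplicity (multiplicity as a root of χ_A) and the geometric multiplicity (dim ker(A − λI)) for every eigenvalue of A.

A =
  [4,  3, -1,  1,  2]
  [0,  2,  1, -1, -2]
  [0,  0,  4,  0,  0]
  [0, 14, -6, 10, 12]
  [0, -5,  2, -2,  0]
λ = 4: alg = 5, geom = 3

Step 1 — factor the characteristic polynomial to read off the algebraic multiplicities:
  χ_A(x) = (x - 4)^5

Step 2 — compute geometric multiplicities via the rank-nullity identity g(λ) = n − rank(A − λI):
  rank(A − (4)·I) = 2, so dim ker(A − (4)·I) = n − 2 = 3

Summary:
  λ = 4: algebraic multiplicity = 5, geometric multiplicity = 3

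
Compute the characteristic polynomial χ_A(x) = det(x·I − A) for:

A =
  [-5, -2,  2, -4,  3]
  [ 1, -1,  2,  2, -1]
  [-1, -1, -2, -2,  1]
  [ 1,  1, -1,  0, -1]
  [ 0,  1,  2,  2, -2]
x^5 + 10*x^4 + 40*x^3 + 80*x^2 + 80*x + 32

Expanding det(x·I − A) (e.g. by cofactor expansion or by noting that A is similar to its Jordan form J, which has the same characteristic polynomial as A) gives
  χ_A(x) = x^5 + 10*x^4 + 40*x^3 + 80*x^2 + 80*x + 32
which factors as (x + 2)^5. The eigenvalues (with algebraic multiplicities) are λ = -2 with multiplicity 5.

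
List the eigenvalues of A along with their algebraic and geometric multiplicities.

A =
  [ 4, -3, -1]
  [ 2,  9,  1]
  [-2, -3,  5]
λ = 6: alg = 3, geom = 2

Step 1 — factor the characteristic polynomial to read off the algebraic multiplicities:
  χ_A(x) = (x - 6)^3

Step 2 — compute geometric multiplicities via the rank-nullity identity g(λ) = n − rank(A − λI):
  rank(A − (6)·I) = 1, so dim ker(A − (6)·I) = n − 1 = 2

Summary:
  λ = 6: algebraic multiplicity = 3, geometric multiplicity = 2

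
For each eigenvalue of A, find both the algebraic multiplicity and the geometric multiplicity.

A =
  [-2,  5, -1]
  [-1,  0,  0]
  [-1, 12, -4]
λ = -2: alg = 3, geom = 1

Step 1 — factor the characteristic polynomial to read off the algebraic multiplicities:
  χ_A(x) = (x + 2)^3

Step 2 — compute geometric multiplicities via the rank-nullity identity g(λ) = n − rank(A − λI):
  rank(A − (-2)·I) = 2, so dim ker(A − (-2)·I) = n − 2 = 1

Summary:
  λ = -2: algebraic multiplicity = 3, geometric multiplicity = 1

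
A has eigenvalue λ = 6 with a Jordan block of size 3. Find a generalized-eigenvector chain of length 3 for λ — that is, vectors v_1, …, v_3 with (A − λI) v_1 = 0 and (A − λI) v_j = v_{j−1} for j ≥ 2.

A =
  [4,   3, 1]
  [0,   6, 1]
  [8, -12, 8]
A Jordan chain for λ = 6 of length 3:
v_1 = (12, 8, 0)ᵀ
v_2 = (-2, 0, 8)ᵀ
v_3 = (1, 0, 0)ᵀ

Let N = A − (6)·I. We want v_3 with N^3 v_3 = 0 but N^2 v_3 ≠ 0; then v_{j-1} := N · v_j for j = 3, …, 2.

Pick v_3 = (1, 0, 0)ᵀ.
Then v_2 = N · v_3 = (-2, 0, 8)ᵀ.
Then v_1 = N · v_2 = (12, 8, 0)ᵀ.

Sanity check: (A − (6)·I) v_1 = (0, 0, 0)ᵀ = 0. ✓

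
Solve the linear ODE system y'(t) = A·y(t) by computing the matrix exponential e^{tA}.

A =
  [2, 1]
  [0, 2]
e^{tA} =
  [exp(2*t), t*exp(2*t)]
  [0, exp(2*t)]

Strategy: write A = P · J · P⁻¹ where J is a Jordan canonical form, so e^{tA} = P · e^{tJ} · P⁻¹, and e^{tJ} can be computed block-by-block.

A has Jordan form
J =
  [2, 1]
  [0, 2]
(up to reordering of blocks).

Per-block formulas:
  For a 2×2 Jordan block J_2(2): exp(t · J_2(2)) = e^(2t)·(I + t·N), where N is the 2×2 nilpotent shift.

After assembling e^{tJ} and conjugating by P, we get:

e^{tA} =
  [exp(2*t), t*exp(2*t)]
  [0, exp(2*t)]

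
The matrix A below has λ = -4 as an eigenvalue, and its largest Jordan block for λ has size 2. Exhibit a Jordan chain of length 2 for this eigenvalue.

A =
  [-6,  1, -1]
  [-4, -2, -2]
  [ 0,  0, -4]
A Jordan chain for λ = -4 of length 2:
v_1 = (-2, -4, 0)ᵀ
v_2 = (1, 0, 0)ᵀ

Let N = A − (-4)·I. We want v_2 with N^2 v_2 = 0 but N^1 v_2 ≠ 0; then v_{j-1} := N · v_j for j = 2, …, 2.

Pick v_2 = (1, 0, 0)ᵀ.
Then v_1 = N · v_2 = (-2, -4, 0)ᵀ.

Sanity check: (A − (-4)·I) v_1 = (0, 0, 0)ᵀ = 0. ✓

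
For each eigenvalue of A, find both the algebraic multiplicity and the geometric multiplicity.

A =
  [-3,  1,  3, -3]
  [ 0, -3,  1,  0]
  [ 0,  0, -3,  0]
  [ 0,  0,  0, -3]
λ = -3: alg = 4, geom = 2

Step 1 — factor the characteristic polynomial to read off the algebraic multiplicities:
  χ_A(x) = (x + 3)^4

Step 2 — compute geometric multiplicities via the rank-nullity identity g(λ) = n − rank(A − λI):
  rank(A − (-3)·I) = 2, so dim ker(A − (-3)·I) = n − 2 = 2

Summary:
  λ = -3: algebraic multiplicity = 4, geometric multiplicity = 2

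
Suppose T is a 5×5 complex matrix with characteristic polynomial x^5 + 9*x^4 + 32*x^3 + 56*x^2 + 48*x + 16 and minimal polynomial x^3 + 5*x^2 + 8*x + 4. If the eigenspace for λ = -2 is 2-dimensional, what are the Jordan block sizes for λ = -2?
Block sizes for λ = -2: [2, 2]

Step 1 — from the characteristic polynomial, algebraic multiplicity of λ = -2 is 4. From dim ker(T − (-2)·I) = 2, there are exactly 2 Jordan blocks for λ = -2.
Step 2 — from the minimal polynomial, the factor (x + 2)^2 tells us the largest block for λ = -2 has size 2.
Step 3 — with total size 4, 2 blocks, and largest block 2, the block sizes (in nonincreasing order) are [2, 2].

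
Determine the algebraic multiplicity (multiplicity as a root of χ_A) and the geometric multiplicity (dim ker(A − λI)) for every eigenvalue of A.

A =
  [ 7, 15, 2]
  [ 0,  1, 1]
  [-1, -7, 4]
λ = 4: alg = 3, geom = 1

Step 1 — factor the characteristic polynomial to read off the algebraic multiplicities:
  χ_A(x) = (x - 4)^3

Step 2 — compute geometric multiplicities via the rank-nullity identity g(λ) = n − rank(A − λI):
  rank(A − (4)·I) = 2, so dim ker(A − (4)·I) = n − 2 = 1

Summary:
  λ = 4: algebraic multiplicity = 3, geometric multiplicity = 1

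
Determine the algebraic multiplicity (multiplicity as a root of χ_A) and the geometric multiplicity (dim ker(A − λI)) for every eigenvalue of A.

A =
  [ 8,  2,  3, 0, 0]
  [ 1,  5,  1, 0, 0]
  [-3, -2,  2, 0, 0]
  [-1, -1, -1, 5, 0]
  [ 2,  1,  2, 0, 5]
λ = 5: alg = 5, geom = 3

Step 1 — factor the characteristic polynomial to read off the algebraic multiplicities:
  χ_A(x) = (x - 5)^5

Step 2 — compute geometric multiplicities via the rank-nullity identity g(λ) = n − rank(A − λI):
  rank(A − (5)·I) = 2, so dim ker(A − (5)·I) = n − 2 = 3

Summary:
  λ = 5: algebraic multiplicity = 5, geometric multiplicity = 3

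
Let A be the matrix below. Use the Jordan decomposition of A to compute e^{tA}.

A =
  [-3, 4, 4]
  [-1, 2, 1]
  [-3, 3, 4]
e^{tA} =
  [-4*t*exp(t) + exp(t), 4*t*exp(t), 4*t*exp(t)]
  [-t*exp(t), t*exp(t) + exp(t), t*exp(t)]
  [-3*t*exp(t), 3*t*exp(t), 3*t*exp(t) + exp(t)]

Strategy: write A = P · J · P⁻¹ where J is a Jordan canonical form, so e^{tA} = P · e^{tJ} · P⁻¹, and e^{tJ} can be computed block-by-block.

A has Jordan form
J =
  [1, 1, 0]
  [0, 1, 0]
  [0, 0, 1]
(up to reordering of blocks).

Per-block formulas:
  For a 2×2 Jordan block J_2(1): exp(t · J_2(1)) = e^(1t)·(I + t·N), where N is the 2×2 nilpotent shift.
  For a 1×1 block at λ = 1: exp(t · [1]) = [e^(1t)].

After assembling e^{tJ} and conjugating by P, we get:

e^{tA} =
  [-4*t*exp(t) + exp(t), 4*t*exp(t), 4*t*exp(t)]
  [-t*exp(t), t*exp(t) + exp(t), t*exp(t)]
  [-3*t*exp(t), 3*t*exp(t), 3*t*exp(t) + exp(t)]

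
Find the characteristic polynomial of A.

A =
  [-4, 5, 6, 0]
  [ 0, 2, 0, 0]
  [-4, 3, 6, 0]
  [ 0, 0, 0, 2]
x^4 - 6*x^3 + 12*x^2 - 8*x

Expanding det(x·I − A) (e.g. by cofactor expansion or by noting that A is similar to its Jordan form J, which has the same characteristic polynomial as A) gives
  χ_A(x) = x^4 - 6*x^3 + 12*x^2 - 8*x
which factors as x*(x - 2)^3. The eigenvalues (with algebraic multiplicities) are λ = 0 with multiplicity 1, λ = 2 with multiplicity 3.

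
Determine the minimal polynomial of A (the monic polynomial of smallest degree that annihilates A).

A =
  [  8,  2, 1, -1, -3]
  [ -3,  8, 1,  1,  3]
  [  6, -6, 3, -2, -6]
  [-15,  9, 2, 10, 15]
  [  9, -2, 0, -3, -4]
x^3 - 15*x^2 + 75*x - 125

The characteristic polynomial is χ_A(x) = (x - 5)^5, so the eigenvalues are known. The minimal polynomial is
  m_A(x) = Π_λ (x − λ)^{k_λ}
where k_λ is the size of the *largest* Jordan block for λ (equivalently, the smallest k with (A − λI)^k v = 0 for every generalised eigenvector v of λ).

  λ = 5: largest Jordan block has size 3, contributing (x − 5)^3

So m_A(x) = (x - 5)^3 = x^3 - 15*x^2 + 75*x - 125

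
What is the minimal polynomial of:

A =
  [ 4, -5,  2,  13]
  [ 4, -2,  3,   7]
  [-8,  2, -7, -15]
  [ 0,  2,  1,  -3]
x^2 + 4*x + 4

The characteristic polynomial is χ_A(x) = (x + 2)^4, so the eigenvalues are known. The minimal polynomial is
  m_A(x) = Π_λ (x − λ)^{k_λ}
where k_λ is the size of the *largest* Jordan block for λ (equivalently, the smallest k with (A − λI)^k v = 0 for every generalised eigenvector v of λ).

  λ = -2: largest Jordan block has size 2, contributing (x + 2)^2

So m_A(x) = (x + 2)^2 = x^2 + 4*x + 4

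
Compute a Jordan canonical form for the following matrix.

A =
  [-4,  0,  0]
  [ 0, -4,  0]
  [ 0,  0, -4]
J_1(-4) ⊕ J_1(-4) ⊕ J_1(-4)

The characteristic polynomial is
  det(x·I − A) = x^3 + 12*x^2 + 48*x + 64 = (x + 4)^3

Eigenvalues and multiplicities (the geometric multiplicity of λ is n − rank(A − λI), which equals the number of Jordan blocks for λ):
  λ = -4: algebraic multiplicity = 3, geometric multiplicity = 3

Determining the block sizes for each eigenvalue:
  λ = -4: gm = am = 3, so every block has size 1 → block sizes [1, 1, 1]

Assembling the blocks gives a Jordan form
J =
  [-4,  0,  0]
  [ 0, -4,  0]
  [ 0,  0, -4]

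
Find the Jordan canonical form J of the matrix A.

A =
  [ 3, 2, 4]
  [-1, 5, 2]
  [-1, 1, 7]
J_3(5)

The characteristic polynomial is
  det(x·I − A) = x^3 - 15*x^2 + 75*x - 125 = (x - 5)^3

Eigenvalues and multiplicities (the geometric multiplicity of λ is n − rank(A − λI), which equals the number of Jordan blocks for λ):
  λ = 5: algebraic multiplicity = 3, geometric multiplicity = 1

Determining the block sizes for each eigenvalue:
  λ = 5: one block (gm = 1), so the single block has size am = 3 → block sizes [3]

Assembling the blocks gives a Jordan form
J =
  [5, 1, 0]
  [0, 5, 1]
  [0, 0, 5]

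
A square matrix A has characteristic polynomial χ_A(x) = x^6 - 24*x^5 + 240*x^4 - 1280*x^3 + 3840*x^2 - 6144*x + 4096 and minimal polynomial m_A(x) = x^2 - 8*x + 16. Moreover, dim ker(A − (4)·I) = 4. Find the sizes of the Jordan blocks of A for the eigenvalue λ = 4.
Block sizes for λ = 4: [2, 2, 1, 1]

Step 1 — from the characteristic polynomial, algebraic multiplicity of λ = 4 is 6. From dim ker(A − (4)·I) = 4, there are exactly 4 Jordan blocks for λ = 4.
Step 2 — from the minimal polynomial, the factor (x − 4)^2 tells us the largest block for λ = 4 has size 2.
Step 3 — with total size 6, 4 blocks, and largest block 2, the block sizes (in nonincreasing order) are [2, 2, 1, 1].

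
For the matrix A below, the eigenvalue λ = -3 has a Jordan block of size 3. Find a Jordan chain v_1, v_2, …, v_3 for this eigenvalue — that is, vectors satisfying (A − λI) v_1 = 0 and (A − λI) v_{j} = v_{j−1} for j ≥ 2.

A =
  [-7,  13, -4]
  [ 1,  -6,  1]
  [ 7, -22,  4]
A Jordan chain for λ = -3 of length 3:
v_1 = (1, 0, -1)ᵀ
v_2 = (-4, 1, 7)ᵀ
v_3 = (1, 0, 0)ᵀ

Let N = A − (-3)·I. We want v_3 with N^3 v_3 = 0 but N^2 v_3 ≠ 0; then v_{j-1} := N · v_j for j = 3, …, 2.

Pick v_3 = (1, 0, 0)ᵀ.
Then v_2 = N · v_3 = (-4, 1, 7)ᵀ.
Then v_1 = N · v_2 = (1, 0, -1)ᵀ.

Sanity check: (A − (-3)·I) v_1 = (0, 0, 0)ᵀ = 0. ✓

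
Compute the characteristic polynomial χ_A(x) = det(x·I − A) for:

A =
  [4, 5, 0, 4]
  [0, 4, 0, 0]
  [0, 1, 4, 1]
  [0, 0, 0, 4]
x^4 - 16*x^3 + 96*x^2 - 256*x + 256

Expanding det(x·I − A) (e.g. by cofactor expansion or by noting that A is similar to its Jordan form J, which has the same characteristic polynomial as A) gives
  χ_A(x) = x^4 - 16*x^3 + 96*x^2 - 256*x + 256
which factors as (x - 4)^4. The eigenvalues (with algebraic multiplicities) are λ = 4 with multiplicity 4.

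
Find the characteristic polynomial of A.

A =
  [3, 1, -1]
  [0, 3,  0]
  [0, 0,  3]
x^3 - 9*x^2 + 27*x - 27

Expanding det(x·I − A) (e.g. by cofactor expansion or by noting that A is similar to its Jordan form J, which has the same characteristic polynomial as A) gives
  χ_A(x) = x^3 - 9*x^2 + 27*x - 27
which factors as (x - 3)^3. The eigenvalues (with algebraic multiplicities) are λ = 3 with multiplicity 3.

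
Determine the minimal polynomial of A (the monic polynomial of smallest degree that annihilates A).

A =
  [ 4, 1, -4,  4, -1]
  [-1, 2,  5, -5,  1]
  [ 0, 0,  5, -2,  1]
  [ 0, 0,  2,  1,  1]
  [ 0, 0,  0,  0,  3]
x^3 - 9*x^2 + 27*x - 27

The characteristic polynomial is χ_A(x) = (x - 3)^5, so the eigenvalues are known. The minimal polynomial is
  m_A(x) = Π_λ (x − λ)^{k_λ}
where k_λ is the size of the *largest* Jordan block for λ (equivalently, the smallest k with (A − λI)^k v = 0 for every generalised eigenvector v of λ).

  λ = 3: largest Jordan block has size 3, contributing (x − 3)^3

So m_A(x) = (x - 3)^3 = x^3 - 9*x^2 + 27*x - 27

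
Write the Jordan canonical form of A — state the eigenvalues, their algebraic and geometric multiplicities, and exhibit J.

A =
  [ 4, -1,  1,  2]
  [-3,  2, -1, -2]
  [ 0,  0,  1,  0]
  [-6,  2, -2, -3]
J_2(1) ⊕ J_1(1) ⊕ J_1(1)

The characteristic polynomial is
  det(x·I − A) = x^4 - 4*x^3 + 6*x^2 - 4*x + 1 = (x - 1)^4

Eigenvalues and multiplicities (the geometric multiplicity of λ is n − rank(A − λI), which equals the number of Jordan blocks for λ):
  λ = 1: algebraic multiplicity = 4, geometric multiplicity = 3

Determining the block sizes for each eigenvalue:
  λ = 1: 3 blocks summing to 4 forces exactly one block of size 2 and the rest size 1 → block sizes [2, 1, 1]

Assembling the blocks gives a Jordan form
J =
  [1, 1, 0, 0]
  [0, 1, 0, 0]
  [0, 0, 1, 0]
  [0, 0, 0, 1]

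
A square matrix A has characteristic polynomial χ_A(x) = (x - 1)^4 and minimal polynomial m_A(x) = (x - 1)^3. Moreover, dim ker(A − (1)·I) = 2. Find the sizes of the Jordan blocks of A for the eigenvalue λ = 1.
Block sizes for λ = 1: [3, 1]

Step 1 — from the characteristic polynomial, algebraic multiplicity of λ = 1 is 4. From dim ker(A − (1)·I) = 2, there are exactly 2 Jordan blocks for λ = 1.
Step 2 — from the minimal polynomial, the factor (x − 1)^3 tells us the largest block for λ = 1 has size 3.
Step 3 — with total size 4, 2 blocks, and largest block 3, the block sizes (in nonincreasing order) are [3, 1].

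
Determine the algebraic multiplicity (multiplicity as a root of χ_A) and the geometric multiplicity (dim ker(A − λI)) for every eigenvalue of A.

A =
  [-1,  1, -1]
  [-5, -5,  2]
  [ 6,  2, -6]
λ = -4: alg = 3, geom = 1

Step 1 — factor the characteristic polynomial to read off the algebraic multiplicities:
  χ_A(x) = (x + 4)^3

Step 2 — compute geometric multiplicities via the rank-nullity identity g(λ) = n − rank(A − λI):
  rank(A − (-4)·I) = 2, so dim ker(A − (-4)·I) = n − 2 = 1

Summary:
  λ = -4: algebraic multiplicity = 3, geometric multiplicity = 1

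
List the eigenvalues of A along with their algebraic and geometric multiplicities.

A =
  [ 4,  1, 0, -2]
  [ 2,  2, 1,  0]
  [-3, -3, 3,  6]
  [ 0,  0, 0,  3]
λ = 3: alg = 4, geom = 2

Step 1 — factor the characteristic polynomial to read off the algebraic multiplicities:
  χ_A(x) = (x - 3)^4

Step 2 — compute geometric multiplicities via the rank-nullity identity g(λ) = n − rank(A − λI):
  rank(A − (3)·I) = 2, so dim ker(A − (3)·I) = n − 2 = 2

Summary:
  λ = 3: algebraic multiplicity = 4, geometric multiplicity = 2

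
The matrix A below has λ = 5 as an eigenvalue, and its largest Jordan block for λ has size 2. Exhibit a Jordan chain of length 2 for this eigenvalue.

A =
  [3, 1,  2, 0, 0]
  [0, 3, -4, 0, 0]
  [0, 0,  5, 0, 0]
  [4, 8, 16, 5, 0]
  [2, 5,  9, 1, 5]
A Jordan chain for λ = 5 of length 2:
v_1 = (0, 0, 0, 0, 1)ᵀ
v_2 = (0, 2, -1, 0, 0)ᵀ

Let N = A − (5)·I. We want v_2 with N^2 v_2 = 0 but N^1 v_2 ≠ 0; then v_{j-1} := N · v_j for j = 2, …, 2.

Pick v_2 = (0, 2, -1, 0, 0)ᵀ.
Then v_1 = N · v_2 = (0, 0, 0, 0, 1)ᵀ.

Sanity check: (A − (5)·I) v_1 = (0, 0, 0, 0, 0)ᵀ = 0. ✓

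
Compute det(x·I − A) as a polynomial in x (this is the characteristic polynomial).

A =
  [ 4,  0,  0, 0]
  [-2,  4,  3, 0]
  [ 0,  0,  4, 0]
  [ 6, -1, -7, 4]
x^4 - 16*x^3 + 96*x^2 - 256*x + 256

Expanding det(x·I − A) (e.g. by cofactor expansion or by noting that A is similar to its Jordan form J, which has the same characteristic polynomial as A) gives
  χ_A(x) = x^4 - 16*x^3 + 96*x^2 - 256*x + 256
which factors as (x - 4)^4. The eigenvalues (with algebraic multiplicities) are λ = 4 with multiplicity 4.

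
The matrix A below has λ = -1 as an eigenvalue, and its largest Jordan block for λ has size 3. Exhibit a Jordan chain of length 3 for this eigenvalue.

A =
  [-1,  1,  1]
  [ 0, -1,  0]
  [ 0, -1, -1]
A Jordan chain for λ = -1 of length 3:
v_1 = (-1, 0, 0)ᵀ
v_2 = (1, 0, -1)ᵀ
v_3 = (0, 1, 0)ᵀ

Let N = A − (-1)·I. We want v_3 with N^3 v_3 = 0 but N^2 v_3 ≠ 0; then v_{j-1} := N · v_j for j = 3, …, 2.

Pick v_3 = (0, 1, 0)ᵀ.
Then v_2 = N · v_3 = (1, 0, -1)ᵀ.
Then v_1 = N · v_2 = (-1, 0, 0)ᵀ.

Sanity check: (A − (-1)·I) v_1 = (0, 0, 0)ᵀ = 0. ✓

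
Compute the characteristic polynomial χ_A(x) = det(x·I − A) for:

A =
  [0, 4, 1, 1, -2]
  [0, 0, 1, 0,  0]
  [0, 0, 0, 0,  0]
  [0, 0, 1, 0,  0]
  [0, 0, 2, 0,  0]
x^5

Expanding det(x·I − A) (e.g. by cofactor expansion or by noting that A is similar to its Jordan form J, which has the same characteristic polynomial as A) gives
  χ_A(x) = x^5
which factors as x^5. The eigenvalues (with algebraic multiplicities) are λ = 0 with multiplicity 5.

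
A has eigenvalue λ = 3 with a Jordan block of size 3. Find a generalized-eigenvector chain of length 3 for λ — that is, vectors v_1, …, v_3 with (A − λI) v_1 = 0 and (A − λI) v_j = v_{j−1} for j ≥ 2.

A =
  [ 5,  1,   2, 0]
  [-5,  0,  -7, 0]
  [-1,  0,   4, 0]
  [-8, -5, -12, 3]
A Jordan chain for λ = 3 of length 3:
v_1 = (-3, 12, -3, 21)ᵀ
v_2 = (2, -5, -1, -8)ᵀ
v_3 = (1, 0, 0, 0)ᵀ

Let N = A − (3)·I. We want v_3 with N^3 v_3 = 0 but N^2 v_3 ≠ 0; then v_{j-1} := N · v_j for j = 3, …, 2.

Pick v_3 = (1, 0, 0, 0)ᵀ.
Then v_2 = N · v_3 = (2, -5, -1, -8)ᵀ.
Then v_1 = N · v_2 = (-3, 12, -3, 21)ᵀ.

Sanity check: (A − (3)·I) v_1 = (0, 0, 0, 0)ᵀ = 0. ✓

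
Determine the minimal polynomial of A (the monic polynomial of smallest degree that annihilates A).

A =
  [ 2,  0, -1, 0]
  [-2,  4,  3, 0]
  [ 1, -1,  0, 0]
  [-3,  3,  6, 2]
x^3 - 6*x^2 + 12*x - 8

The characteristic polynomial is χ_A(x) = (x - 2)^4, so the eigenvalues are known. The minimal polynomial is
  m_A(x) = Π_λ (x − λ)^{k_λ}
where k_λ is the size of the *largest* Jordan block for λ (equivalently, the smallest k with (A − λI)^k v = 0 for every generalised eigenvector v of λ).

  λ = 2: largest Jordan block has size 3, contributing (x − 2)^3

So m_A(x) = (x - 2)^3 = x^3 - 6*x^2 + 12*x - 8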